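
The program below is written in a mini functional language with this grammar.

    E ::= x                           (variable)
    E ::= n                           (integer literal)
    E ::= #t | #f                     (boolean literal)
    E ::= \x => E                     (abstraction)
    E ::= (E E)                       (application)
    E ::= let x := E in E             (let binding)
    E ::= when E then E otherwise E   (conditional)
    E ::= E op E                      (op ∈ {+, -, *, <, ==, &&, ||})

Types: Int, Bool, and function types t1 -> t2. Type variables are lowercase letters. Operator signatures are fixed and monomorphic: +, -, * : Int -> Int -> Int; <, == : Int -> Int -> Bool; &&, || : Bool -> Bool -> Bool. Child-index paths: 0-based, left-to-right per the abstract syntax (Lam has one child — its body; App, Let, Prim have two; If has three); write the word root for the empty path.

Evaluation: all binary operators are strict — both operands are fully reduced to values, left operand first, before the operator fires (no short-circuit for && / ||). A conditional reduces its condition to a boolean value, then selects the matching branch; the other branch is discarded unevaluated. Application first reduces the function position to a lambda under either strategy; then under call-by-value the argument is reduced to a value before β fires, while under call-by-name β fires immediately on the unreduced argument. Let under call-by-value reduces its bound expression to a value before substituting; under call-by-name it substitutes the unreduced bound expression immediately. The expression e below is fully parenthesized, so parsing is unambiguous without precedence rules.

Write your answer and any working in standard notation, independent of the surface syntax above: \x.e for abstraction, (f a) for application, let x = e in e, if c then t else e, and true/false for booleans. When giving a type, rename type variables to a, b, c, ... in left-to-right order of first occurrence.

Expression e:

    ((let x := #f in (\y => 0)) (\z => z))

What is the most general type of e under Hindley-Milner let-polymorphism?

Answer: Int

Derivation:
let x : Bool
\y._ : a -> Int
z : b
\z._ : b -> b
  unify a -> Int ~ (b -> b) -> c
  unify a ~ b -> b
  unify Int ~ c
_ _ : Int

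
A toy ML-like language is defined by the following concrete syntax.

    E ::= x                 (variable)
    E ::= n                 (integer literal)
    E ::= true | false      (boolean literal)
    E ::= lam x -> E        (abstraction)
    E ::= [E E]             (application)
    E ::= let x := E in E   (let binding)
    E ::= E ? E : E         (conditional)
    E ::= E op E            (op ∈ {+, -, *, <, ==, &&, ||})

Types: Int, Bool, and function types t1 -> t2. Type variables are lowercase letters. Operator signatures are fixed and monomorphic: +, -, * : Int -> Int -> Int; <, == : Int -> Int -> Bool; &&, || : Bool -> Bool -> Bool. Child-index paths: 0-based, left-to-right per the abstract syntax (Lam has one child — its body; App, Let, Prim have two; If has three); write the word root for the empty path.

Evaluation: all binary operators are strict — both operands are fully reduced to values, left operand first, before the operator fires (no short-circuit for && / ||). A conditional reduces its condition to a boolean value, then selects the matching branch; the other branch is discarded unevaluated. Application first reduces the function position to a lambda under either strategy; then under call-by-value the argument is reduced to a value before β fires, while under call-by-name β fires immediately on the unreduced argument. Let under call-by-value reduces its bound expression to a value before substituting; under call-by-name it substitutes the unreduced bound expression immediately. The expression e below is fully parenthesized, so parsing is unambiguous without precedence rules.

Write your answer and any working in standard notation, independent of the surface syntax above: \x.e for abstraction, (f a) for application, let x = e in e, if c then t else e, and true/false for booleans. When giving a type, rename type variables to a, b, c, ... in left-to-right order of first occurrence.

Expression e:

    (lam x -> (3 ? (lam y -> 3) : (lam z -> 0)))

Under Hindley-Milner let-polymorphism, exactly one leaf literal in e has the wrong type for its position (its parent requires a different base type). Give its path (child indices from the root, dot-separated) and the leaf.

Answer: 0.0 : 3

Derivation:
  unify Int ~ Bool
  FAIL: mismatch Int ~ Bool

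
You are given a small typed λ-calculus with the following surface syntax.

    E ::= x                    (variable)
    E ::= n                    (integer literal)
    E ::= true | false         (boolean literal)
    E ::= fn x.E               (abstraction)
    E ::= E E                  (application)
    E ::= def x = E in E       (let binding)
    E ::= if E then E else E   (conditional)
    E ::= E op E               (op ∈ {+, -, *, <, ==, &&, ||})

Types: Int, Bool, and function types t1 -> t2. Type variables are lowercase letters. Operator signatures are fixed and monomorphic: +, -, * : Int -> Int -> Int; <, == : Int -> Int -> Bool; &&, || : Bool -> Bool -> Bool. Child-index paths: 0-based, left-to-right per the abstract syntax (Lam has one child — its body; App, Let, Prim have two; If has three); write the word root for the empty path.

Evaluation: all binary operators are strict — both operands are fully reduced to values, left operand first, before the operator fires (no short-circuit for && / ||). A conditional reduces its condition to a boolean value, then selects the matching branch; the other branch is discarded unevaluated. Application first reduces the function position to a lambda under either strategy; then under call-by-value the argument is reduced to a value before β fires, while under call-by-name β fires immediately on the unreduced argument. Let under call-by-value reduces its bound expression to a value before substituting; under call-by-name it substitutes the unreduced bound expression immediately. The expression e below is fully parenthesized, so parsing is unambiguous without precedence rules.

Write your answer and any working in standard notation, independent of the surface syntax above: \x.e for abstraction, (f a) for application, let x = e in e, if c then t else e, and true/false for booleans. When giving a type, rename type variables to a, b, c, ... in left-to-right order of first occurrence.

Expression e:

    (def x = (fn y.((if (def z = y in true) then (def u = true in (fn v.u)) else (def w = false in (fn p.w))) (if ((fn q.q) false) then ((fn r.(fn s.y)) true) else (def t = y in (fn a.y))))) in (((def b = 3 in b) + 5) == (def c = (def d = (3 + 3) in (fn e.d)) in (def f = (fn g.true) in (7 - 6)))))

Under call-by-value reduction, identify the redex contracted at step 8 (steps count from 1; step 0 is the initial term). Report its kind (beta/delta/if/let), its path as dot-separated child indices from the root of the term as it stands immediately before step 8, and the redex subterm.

Answer: delta at 1 : (7 - 6)

Working:
step 0: (let x = (\y.((if (let z = y in true) then (let u = true in (\v.u)) else (let w = false in (\p.w))) (if ((\q.q) false) then ((\r.(\s.y)) true) else (let t = y in (\a.y))))) in (((let b = 3 in b) + 5) == (let c = (let d = (3 + 3) in (\e.d)) in (let f = (\g.true) in (7 - 6)))))
step 1: [let@root] (((let b = 3 in b) + 5) == (let c = (let d = (3 + 3) in (\e.d)) in (let f = (\g.true) in (7 - 6))))
step 2: [let@0.0] ((3 + 5) == (let c = (let d = (3 + 3) in (\e.d)) in (let f = (\g.true) in (7 - 6))))
step 3: [delta@0] (8 == (let c = (let d = (3 + 3) in (\e.d)) in (let f = (\g.true) in (7 - 6))))
step 4: [delta@1.0.0] (8 == (let c = (let d = 6 in (\e.d)) in (let f = (\g.true) in (7 - 6))))
step 5: [let@1.0] (8 == (let c = (\e.6) in (let f = (\g.true) in (7 - 6))))
step 6: [let@1] (8 == (let f = (\g.true) in (7 - 6)))
step 7: [let@1] (8 == (7 - 6))
step 8: [delta@1] (8 == 1)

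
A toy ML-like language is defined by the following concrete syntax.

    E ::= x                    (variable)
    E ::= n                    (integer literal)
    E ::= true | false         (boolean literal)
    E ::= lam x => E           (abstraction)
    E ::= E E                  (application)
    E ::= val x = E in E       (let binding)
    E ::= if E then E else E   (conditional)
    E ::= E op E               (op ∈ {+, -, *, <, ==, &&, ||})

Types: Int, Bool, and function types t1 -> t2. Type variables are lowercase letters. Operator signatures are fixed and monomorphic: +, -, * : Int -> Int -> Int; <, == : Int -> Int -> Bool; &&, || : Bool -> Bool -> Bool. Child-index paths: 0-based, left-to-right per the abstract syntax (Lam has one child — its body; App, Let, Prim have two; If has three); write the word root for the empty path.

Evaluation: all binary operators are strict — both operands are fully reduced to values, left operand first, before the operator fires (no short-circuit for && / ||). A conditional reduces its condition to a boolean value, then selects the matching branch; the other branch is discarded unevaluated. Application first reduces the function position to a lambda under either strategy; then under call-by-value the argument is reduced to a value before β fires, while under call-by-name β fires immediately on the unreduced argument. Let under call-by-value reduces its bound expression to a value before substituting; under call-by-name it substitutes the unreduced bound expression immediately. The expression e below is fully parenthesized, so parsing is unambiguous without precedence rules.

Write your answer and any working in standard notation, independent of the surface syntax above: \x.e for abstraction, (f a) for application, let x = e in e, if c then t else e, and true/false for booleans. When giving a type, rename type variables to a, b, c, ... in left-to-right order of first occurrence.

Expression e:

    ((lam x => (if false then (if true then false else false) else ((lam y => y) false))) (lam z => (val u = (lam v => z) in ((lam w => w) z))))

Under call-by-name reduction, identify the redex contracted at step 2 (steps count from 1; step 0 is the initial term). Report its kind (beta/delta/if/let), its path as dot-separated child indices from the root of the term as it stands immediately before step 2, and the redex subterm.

Working:
step 0: ((\x.(if false then (if true then false else false) else ((\y.y) false))) (\z.(let u = (\v.z) in ((\w.w) z))))
step 1: [beta@root] (if false then (if true then false else false) else ((\y.y) false))
step 2: [if@root] ((\y.y) false)

Answer: if at root : (if false then (if true then false else false) else ((\y.y) false))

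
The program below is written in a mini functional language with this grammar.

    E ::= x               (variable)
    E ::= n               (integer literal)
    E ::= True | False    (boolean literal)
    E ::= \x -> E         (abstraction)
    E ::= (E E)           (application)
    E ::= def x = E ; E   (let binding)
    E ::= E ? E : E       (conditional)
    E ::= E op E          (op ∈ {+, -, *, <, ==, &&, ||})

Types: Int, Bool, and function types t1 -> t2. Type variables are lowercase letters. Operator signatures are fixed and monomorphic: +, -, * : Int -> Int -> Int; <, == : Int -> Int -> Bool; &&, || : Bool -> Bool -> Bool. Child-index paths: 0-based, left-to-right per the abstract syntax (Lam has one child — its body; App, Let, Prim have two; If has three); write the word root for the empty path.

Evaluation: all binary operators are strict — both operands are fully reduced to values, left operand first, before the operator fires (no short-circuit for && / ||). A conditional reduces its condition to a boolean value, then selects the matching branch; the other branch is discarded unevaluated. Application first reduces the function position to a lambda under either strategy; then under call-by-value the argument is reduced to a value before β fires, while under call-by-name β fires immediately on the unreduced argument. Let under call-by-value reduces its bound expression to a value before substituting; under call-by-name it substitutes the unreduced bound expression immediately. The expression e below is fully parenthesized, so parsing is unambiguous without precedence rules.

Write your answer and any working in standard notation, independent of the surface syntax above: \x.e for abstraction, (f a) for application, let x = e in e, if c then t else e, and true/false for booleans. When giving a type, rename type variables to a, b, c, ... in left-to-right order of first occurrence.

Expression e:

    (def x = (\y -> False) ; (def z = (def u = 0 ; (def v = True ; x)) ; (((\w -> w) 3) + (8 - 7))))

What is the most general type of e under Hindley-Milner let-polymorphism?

Answer: Int

Working:
\y._ : a -> Bool
let x : forall. a -> Bool
let u : Int
let v : Bool
x : b -> Bool
let z : forall. b -> Bool
w : c
\w._ : c -> c
  unify c -> c ~ Int -> d
  unify c ~ Int
  unify Int ~ d
_ _ : Int
  unify Int ~ Int
  unify Int ~ Int
  unify Int ~ Int
  unify Int ~ Int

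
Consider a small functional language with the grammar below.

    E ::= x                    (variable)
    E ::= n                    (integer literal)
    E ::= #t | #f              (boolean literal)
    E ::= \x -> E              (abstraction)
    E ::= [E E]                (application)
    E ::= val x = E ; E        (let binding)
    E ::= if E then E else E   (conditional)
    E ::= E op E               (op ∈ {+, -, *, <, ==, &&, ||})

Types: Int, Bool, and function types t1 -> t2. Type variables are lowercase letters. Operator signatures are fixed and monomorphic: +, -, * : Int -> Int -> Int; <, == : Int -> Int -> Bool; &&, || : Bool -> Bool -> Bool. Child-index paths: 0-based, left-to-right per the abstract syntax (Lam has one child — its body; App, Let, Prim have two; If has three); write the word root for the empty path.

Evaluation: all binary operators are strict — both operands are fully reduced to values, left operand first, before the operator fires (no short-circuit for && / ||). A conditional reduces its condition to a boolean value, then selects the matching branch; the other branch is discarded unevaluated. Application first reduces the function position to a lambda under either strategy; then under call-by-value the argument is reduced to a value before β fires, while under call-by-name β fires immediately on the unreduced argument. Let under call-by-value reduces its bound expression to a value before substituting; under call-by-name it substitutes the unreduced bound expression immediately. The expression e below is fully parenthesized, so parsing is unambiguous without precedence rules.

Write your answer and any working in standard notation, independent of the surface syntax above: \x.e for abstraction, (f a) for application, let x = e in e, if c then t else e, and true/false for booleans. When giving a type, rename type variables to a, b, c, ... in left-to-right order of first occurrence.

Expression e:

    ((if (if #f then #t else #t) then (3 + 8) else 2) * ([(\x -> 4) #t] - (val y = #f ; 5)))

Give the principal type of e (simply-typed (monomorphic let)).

Answer: Int

Working:
  unify Bool ~ Bool
  unify Bool ~ Bool
  unify Bool ~ Bool
  unify Int ~ Int
  unify Int ~ Int
  unify Int ~ Int
  unify Int ~ Int
\x._ : a -> Int
  unify a -> Int ~ Bool -> b
  unify a ~ Bool
  unify Int ~ b
_ _ : Int
  unify Int ~ Int
let y : Bool
  unify Int ~ Int
  unify Int ~ Int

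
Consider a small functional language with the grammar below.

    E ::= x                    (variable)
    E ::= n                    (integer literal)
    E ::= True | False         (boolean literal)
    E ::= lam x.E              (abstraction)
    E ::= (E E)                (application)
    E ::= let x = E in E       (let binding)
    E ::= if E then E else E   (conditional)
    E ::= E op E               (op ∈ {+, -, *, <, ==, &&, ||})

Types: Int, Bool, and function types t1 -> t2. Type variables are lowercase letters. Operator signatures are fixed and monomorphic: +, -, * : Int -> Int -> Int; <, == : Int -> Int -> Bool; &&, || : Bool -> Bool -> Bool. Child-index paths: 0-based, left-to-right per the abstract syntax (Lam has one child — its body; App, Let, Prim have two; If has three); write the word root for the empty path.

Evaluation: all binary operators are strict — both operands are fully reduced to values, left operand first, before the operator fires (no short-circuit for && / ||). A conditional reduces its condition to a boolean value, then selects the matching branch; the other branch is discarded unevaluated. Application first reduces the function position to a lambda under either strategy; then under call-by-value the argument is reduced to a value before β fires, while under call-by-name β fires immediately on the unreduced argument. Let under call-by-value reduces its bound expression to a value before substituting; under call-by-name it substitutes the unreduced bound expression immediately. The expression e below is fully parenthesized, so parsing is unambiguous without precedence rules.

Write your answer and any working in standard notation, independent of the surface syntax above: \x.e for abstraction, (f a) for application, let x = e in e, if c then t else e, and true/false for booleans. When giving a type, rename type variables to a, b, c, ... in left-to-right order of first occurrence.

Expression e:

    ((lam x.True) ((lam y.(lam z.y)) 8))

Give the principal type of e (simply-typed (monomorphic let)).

Derivation:
\x._ : a -> Bool
y : b
\z._ : c -> b
\y._ : b -> c -> b
  unify b -> c -> b ~ Int -> d
  unify b ~ Int
  unify c -> Int ~ d
_ _ : c -> Int
  unify a -> Bool ~ (c -> Int) -> e
  unify a ~ c -> Int
  unify Bool ~ e
_ _ : Bool

Answer: Bool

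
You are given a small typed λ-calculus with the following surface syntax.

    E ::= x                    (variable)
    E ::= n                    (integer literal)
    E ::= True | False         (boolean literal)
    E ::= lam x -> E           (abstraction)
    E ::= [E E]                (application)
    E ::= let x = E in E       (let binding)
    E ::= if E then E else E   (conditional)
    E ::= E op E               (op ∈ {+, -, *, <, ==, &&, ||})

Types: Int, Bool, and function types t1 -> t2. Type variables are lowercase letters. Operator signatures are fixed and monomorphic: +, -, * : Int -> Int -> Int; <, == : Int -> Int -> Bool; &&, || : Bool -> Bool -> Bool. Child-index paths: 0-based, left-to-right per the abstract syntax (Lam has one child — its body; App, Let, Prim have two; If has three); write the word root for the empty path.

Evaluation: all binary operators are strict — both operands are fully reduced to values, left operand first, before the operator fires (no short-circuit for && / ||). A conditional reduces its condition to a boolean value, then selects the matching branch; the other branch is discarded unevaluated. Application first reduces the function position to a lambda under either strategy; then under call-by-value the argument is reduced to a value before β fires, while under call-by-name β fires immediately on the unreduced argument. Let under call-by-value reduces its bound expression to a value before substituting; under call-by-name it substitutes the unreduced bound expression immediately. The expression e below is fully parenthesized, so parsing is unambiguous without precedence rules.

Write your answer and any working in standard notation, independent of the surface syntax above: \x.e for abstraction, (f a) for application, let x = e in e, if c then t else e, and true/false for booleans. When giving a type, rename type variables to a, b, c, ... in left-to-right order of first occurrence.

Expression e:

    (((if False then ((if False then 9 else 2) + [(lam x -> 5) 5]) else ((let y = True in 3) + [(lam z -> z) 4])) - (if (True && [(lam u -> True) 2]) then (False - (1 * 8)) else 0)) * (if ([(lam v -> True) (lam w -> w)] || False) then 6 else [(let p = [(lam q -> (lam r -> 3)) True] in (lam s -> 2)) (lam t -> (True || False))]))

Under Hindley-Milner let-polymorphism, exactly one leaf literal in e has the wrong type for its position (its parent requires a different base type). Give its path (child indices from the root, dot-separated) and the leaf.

Answer: 0.1.1.0 : false

Derivation:
  unify Bool ~ Bool
  unify Bool ~ Bool
  unify Int ~ Int
  unify Int ~ Int
\x._ : a -> Int
  unify a -> Int ~ Int -> b
  unify a ~ Int
  unify Int ~ b
_ _ : Int
  unify Int ~ Int
let y : Bool
  unify Int ~ Int
z : c
\z._ : c -> c
  unify c -> c ~ Int -> d
  unify c ~ Int
  unify Int ~ d
_ _ : Int
  unify Int ~ Int
  unify Int ~ Int
  unify Int ~ Int
  unify Bool ~ Bool
\u._ : e -> Bool
  unify e -> Bool ~ Int -> f
  unify e ~ Int
  unify Bool ~ f
_ _ : Bool
  unify Bool ~ Bool
  unify Bool ~ Bool
  unify Bool ~ Int
  FAIL: mismatch Bool ~ Int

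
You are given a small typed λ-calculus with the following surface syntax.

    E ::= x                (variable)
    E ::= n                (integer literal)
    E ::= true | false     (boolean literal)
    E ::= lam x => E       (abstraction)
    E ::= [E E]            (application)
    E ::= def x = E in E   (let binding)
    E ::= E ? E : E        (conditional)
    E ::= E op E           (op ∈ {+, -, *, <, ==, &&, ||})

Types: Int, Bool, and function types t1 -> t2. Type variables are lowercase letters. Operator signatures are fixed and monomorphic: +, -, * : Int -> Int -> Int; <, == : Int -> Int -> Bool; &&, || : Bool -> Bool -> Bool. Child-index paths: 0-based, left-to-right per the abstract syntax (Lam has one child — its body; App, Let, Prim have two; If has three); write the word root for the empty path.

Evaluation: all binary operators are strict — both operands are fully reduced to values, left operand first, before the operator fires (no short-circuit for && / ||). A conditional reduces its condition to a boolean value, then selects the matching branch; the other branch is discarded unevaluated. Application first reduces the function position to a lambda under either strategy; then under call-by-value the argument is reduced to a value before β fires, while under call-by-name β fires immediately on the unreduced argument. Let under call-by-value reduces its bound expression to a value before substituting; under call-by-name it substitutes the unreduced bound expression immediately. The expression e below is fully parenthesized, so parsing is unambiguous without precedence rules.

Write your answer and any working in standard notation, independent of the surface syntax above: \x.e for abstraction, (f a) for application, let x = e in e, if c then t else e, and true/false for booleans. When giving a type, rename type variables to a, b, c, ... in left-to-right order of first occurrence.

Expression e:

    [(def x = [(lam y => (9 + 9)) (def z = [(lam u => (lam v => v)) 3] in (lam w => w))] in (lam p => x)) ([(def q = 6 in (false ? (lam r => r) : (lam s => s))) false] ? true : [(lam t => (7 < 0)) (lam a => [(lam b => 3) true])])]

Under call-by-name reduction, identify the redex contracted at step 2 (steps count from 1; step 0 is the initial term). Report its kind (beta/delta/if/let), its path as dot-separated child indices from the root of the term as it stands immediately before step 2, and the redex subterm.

Derivation:
step 0: ((let x = ((\y.(9 + 9)) (let z = ((\u.(\v.v)) 3) in (\w.w))) in (\p.x)) (if ((let q = 6 in (if false then (\r.r) else (\s.s))) false) then true else ((\t.(7 < 0)) (\a.((\b.3) true)))))
step 1: [let@0] ((\p.((\y.(9 + 9)) (let z = ((\u.(\v.v)) 3) in (\w.w)))) (if ((let q = 6 in (if false then (\r.r) else (\s.s))) false) then true else ((\t.(7 < 0)) (\a.((\b.3) true)))))
step 2: [beta@root] ((\y.(9 + 9)) (let z = ((\u.(\v.v)) 3) in (\w.w)))

Answer: beta at root : ((\p.((\y.(9 + 9)) (let z = ((\u.(\v.v)) 3) in (\w.w)))) (if ((let q = 6 in (if false then (\r.r) else (\s.s))) false) then true else ((\t.(7 < 0)) (\a.((\b.3) true)))))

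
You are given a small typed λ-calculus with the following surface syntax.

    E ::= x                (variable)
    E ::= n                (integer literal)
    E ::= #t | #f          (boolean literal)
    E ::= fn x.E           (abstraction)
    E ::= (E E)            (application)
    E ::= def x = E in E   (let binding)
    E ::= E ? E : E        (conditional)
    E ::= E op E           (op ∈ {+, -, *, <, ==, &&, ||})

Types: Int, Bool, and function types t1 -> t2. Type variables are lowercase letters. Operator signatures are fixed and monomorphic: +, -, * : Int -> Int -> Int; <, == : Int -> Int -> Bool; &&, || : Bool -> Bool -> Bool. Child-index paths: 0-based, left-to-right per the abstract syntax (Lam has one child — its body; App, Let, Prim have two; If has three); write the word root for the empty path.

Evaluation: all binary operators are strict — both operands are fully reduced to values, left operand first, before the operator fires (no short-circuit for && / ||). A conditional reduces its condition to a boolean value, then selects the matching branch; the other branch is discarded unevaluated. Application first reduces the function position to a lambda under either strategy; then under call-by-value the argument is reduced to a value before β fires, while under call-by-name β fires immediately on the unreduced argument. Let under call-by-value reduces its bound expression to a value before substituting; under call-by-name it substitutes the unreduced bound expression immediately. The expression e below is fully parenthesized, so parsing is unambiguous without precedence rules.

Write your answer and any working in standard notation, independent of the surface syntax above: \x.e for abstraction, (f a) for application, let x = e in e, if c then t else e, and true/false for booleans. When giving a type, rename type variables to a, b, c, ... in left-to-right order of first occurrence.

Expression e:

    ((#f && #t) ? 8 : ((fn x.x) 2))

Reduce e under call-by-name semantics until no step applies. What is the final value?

Answer: 2

Derivation:
step 0: (if (false && true) then 8 else ((\x.x) 2))
step 1: [delta@0] (if false then 8 else ((\x.x) 2))
step 2: [if@root] ((\x.x) 2)
step 3: [beta@root] 2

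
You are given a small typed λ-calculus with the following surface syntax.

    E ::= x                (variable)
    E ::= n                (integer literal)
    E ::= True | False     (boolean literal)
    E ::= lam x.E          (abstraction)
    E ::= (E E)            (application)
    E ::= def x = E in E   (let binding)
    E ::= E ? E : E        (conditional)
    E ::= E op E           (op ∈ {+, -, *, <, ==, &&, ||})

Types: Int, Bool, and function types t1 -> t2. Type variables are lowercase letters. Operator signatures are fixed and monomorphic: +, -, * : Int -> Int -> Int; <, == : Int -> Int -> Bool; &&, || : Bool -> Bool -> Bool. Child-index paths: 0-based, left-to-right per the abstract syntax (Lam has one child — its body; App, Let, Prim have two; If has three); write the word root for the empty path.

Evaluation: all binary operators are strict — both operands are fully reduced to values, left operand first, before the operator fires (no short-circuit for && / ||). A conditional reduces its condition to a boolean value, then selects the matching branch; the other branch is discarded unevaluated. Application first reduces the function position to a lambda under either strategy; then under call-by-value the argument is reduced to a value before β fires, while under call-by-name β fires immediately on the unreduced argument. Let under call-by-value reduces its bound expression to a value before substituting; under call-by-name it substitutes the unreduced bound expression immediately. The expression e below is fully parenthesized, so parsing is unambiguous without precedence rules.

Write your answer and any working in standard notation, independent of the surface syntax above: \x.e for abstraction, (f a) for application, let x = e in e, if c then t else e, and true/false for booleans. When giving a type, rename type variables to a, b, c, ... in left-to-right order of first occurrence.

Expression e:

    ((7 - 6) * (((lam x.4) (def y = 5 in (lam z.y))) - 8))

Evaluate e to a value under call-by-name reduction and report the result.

Derivation:
step 0: ((7 - 6) * (((\x.4) (let y = 5 in (\z.y))) - 8))
step 1: [delta@0] (1 * (((\x.4) (let y = 5 in (\z.y))) - 8))
step 2: [beta@1.0] (1 * (4 - 8))
step 3: [delta@1] (1 * -4)
step 4: [delta@root] -4

Answer: -4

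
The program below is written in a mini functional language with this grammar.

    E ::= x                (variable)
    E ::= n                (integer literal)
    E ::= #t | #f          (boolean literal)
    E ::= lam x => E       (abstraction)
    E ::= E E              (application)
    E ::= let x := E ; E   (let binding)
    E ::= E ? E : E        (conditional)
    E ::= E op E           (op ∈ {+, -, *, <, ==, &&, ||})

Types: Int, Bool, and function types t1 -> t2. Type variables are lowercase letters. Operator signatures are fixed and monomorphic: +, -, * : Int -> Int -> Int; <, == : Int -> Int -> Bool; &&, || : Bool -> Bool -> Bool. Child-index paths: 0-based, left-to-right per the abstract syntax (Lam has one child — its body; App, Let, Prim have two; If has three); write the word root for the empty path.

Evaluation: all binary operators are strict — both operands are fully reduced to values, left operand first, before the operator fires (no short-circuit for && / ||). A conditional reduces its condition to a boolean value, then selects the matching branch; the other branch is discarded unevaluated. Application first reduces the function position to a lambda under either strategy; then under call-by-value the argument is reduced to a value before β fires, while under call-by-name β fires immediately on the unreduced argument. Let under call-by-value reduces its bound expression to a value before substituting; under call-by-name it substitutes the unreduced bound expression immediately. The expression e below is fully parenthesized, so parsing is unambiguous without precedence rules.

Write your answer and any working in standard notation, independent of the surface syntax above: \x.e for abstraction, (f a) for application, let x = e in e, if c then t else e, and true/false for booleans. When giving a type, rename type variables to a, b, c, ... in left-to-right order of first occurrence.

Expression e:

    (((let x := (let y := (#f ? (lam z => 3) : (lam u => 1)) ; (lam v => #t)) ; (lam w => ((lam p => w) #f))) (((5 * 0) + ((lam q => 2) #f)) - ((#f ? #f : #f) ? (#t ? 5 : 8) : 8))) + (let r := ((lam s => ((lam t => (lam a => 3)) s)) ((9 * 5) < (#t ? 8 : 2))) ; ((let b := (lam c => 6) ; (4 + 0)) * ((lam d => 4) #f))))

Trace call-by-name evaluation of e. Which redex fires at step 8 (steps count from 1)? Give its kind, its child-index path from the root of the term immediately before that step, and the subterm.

Answer: if at 0.1 : (if false then (if true then 5 else 8) else 8)

Derivation:
step 0: (((let x = (let y = (if false then (\z.3) else (\u.1)) in (\v.true)) in (\w.((\p.w) false))) (((5 * 0) + ((\q.2) false)) - (if (if false then false else false) then (if true then 5 else 8) else 8))) + (let r = ((\s.((\t.(\a.3)) s)) ((9 * 5) < (if true then 8 else 2))) in ((let b = (\c.6) in (4 + 0)) * ((\d.4) false))))
step 1: [let@0.0] (((\w.((\p.w) false)) (((5 * 0) + ((\q.2) false)) - (if (if false then false else false) then (if true then 5 else 8) else 8))) + (let r = ((\s.((\t.(\a.3)) s)) ((9 * 5) < (if true then 8 else 2))) in ((let b = (\c.6) in (4 + 0)) * ((\d.4) false))))
step 2: [beta@0] (((\p.(((5 * 0) + ((\q.2) false)) - (if (if false then false else false) then (if true then 5 else 8) else 8))) false) + (let r = ((\s.((\t.(\a.3)) s)) ((9 * 5) < (if true then 8 else 2))) in ((let b = (\c.6) in (4 + 0)) * ((\d.4) false))))
step 3: [beta@0] ((((5 * 0) + ((\q.2) false)) - (if (if false then false else false) then (if true then 5 else 8) else 8)) + (let r = ((\s.((\t.(\a.3)) s)) ((9 * 5) < (if true then 8 else 2))) in ((let b = (\c.6) in (4 + 0)) * ((\d.4) false))))
step 4: [delta@0.0.0] (((0 + ((\q.2) false)) - (if (if false then false else false) then (if true then 5 else 8) else 8)) + (let r = ((\s.((\t.(\a.3)) s)) ((9 * 5) < (if true then 8 else 2))) in ((let b = (\c.6) in (4 + 0)) * ((\d.4) false))))
step 5: [beta@0.0.1] (((0 + 2) - (if (if false then false else false) then (if true then 5 else 8) else 8)) + (let r = ((\s.((\t.(\a.3)) s)) ((9 * 5) < (if true then 8 else 2))) in ((let b = (\c.6) in (4 + 0)) * ((\d.4) false))))
step 6: [delta@0.0] ((2 - (if (if false then false else false) then (if true then 5 else 8) else 8)) + (let r = ((\s.((\t.(\a.3)) s)) ((9 * 5) < (if true then 8 else 2))) in ((let b = (\c.6) in (4 + 0)) * ((\d.4) false))))
step 7: [if@0.1.0] ((2 - (if false then (if true then 5 else 8) else 8)) + (let r = ((\s.((\t.(\a.3)) s)) ((9 * 5) < (if true then 8 else 2))) in ((let b = (\c.6) in (4 + 0)) * ((\d.4) false))))
step 8: [if@0.1] ((2 - 8) + (let r = ((\s.((\t.(\a.3)) s)) ((9 * 5) < (if true then 8 else 2))) in ((let b = (\c.6) in (4 + 0)) * ((\d.4) false))))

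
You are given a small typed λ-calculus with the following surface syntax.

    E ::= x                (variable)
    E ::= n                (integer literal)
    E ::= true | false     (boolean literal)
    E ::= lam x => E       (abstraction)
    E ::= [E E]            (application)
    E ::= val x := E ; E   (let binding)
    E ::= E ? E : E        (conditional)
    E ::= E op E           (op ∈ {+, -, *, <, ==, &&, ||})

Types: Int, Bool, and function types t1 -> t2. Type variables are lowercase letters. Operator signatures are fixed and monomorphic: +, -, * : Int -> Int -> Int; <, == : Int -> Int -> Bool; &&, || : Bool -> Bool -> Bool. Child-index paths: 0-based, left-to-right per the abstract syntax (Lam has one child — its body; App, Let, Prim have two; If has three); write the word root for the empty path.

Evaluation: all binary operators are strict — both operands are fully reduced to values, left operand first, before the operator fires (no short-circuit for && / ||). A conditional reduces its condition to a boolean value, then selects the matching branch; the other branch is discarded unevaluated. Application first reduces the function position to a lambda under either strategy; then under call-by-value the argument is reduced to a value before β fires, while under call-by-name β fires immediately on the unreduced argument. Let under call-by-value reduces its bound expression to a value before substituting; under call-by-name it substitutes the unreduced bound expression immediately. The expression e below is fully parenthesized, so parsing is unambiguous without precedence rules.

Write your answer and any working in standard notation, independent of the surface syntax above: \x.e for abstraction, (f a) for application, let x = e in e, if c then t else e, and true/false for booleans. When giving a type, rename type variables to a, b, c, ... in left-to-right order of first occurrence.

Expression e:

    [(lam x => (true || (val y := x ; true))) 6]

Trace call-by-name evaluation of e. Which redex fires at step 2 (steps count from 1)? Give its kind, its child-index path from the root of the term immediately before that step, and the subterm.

Answer: let at 1 : (let y = 6 in true)

Derivation:
step 0: ((\x.(true || (let y = x in true))) 6)
step 1: [beta@root] (true || (let y = 6 in true))
step 2: [let@1] (true || true)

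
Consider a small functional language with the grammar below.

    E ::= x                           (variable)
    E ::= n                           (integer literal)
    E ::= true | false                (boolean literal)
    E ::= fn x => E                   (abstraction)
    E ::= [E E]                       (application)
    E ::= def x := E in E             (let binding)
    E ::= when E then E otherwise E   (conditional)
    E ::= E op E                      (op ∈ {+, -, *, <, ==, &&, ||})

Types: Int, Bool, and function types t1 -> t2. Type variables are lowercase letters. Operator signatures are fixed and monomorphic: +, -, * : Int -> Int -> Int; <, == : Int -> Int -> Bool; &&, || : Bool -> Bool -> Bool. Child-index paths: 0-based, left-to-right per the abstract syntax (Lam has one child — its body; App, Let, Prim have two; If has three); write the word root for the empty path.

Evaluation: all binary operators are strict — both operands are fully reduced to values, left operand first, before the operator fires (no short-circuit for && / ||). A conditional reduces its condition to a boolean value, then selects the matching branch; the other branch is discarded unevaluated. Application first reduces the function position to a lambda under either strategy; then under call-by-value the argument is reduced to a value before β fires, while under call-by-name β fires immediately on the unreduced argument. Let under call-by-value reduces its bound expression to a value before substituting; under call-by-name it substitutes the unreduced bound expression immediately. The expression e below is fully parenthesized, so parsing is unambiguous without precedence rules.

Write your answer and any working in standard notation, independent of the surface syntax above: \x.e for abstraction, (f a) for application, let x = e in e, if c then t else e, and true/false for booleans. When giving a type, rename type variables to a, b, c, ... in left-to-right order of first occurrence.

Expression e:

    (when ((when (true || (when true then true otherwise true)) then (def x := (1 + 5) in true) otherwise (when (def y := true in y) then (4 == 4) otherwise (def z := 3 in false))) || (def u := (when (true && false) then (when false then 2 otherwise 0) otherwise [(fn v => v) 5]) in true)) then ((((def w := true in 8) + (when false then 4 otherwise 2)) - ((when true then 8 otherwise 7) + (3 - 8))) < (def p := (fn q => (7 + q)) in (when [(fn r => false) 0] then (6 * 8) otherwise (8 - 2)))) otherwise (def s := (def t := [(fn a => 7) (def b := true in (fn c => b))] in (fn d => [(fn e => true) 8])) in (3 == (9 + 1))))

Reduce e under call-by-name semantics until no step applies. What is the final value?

Answer: false

Derivation:
step 0: (if ((if (true || (if true then true else true)) then (let x = (1 + 5) in true) else (if (let y = true in y) then (4 == 4) else (let z = 3 in false))) || (let u = (if (true && false) then (if false then 2 else 0) else ((\v.v) 5)) in true)) then ((((let w = true in 8) + (if false then 4 else 2)) - ((if true then 8 else 7) + (3 - 8))) < (let p = (\q.(7 + q)) in (if ((\r.false) 0) then (6 * 8) else (8 - 2)))) else (let s = (let t = ((\a.7) (let b = true in (\c.b))) in (\d.((\e.true) 8))) in (3 == (9 + 1))))
step 1: [if@0.0.0.1] (if ((if (true || true) then (let x = (1 + 5) in true) else (if (let y = true in y) then (4 == 4) else (let z = 3 in false))) || (let u = (if (true && false) then (if false then 2 else 0) else ((\v.v) 5)) in true)) then ((((let w = true in 8) + (if false then 4 else 2)) - ((if true then 8 else 7) + (3 - 8))) < (let p = (\q.(7 + q)) in (if ((\r.false) 0) then (6 * 8) else (8 - 2)))) else (let s = (let t = ((\a.7) (let b = true in (\c.b))) in (\d.((\e.true) 8))) in (3 == (9 + 1))))
step 2: [delta@0.0.0] (if ((if true then (let x = (1 + 5) in true) else (if (let y = true in y) then (4 == 4) else (let z = 3 in false))) || (let u = (if (true && false) then (if false then 2 else 0) else ((\v.v) 5)) in true)) then ((((let w = true in 8) + (if false then 4 else 2)) - ((if true then 8 else 7) + (3 - 8))) < (let p = (\q.(7 + q)) in (if ((\r.false) 0) then (6 * 8) else (8 - 2)))) else (let s = (let t = ((\a.7) (let b = true in (\c.b))) in (\d.((\e.true) 8))) in (3 == (9 + 1))))
step 3: [if@0.0] (if ((let x = (1 + 5) in true) || (let u = (if (true && false) then (if false then 2 else 0) else ((\v.v) 5)) in true)) then ((((let w = true in 8) + (if false then 4 else 2)) - ((if true then 8 else 7) + (3 - 8))) < (let p = (\q.(7 + q)) in (if ((\r.false) 0) then (6 * 8) else (8 - 2)))) else (let s = (let t = ((\a.7) (let b = true in (\c.b))) in (\d.((\e.true) 8))) in (3 == (9 + 1))))
step 4: [let@0.0] (if (true || (let u = (if (true && false) then (if false then 2 else 0) else ((\v.v) 5)) in true)) then ((((let w = true in 8) + (if false then 4 else 2)) - ((if true then 8 else 7) + (3 - 8))) < (let p = (\q.(7 + q)) in (if ((\r.false) 0) then (6 * 8) else (8 - 2)))) else (let s = (let t = ((\a.7) (let b = true in (\c.b))) in (\d.((\e.true) 8))) in (3 == (9 + 1))))
step 5: [let@0.1] (if (true || true) then ((((let w = true in 8) + (if false then 4 else 2)) - ((if true then 8 else 7) + (3 - 8))) < (let p = (\q.(7 + q)) in (if ((\r.false) 0) then (6 * 8) else (8 - 2)))) else (let s = (let t = ((\a.7) (let b = true in (\c.b))) in (\d.((\e.true) 8))) in (3 == (9 + 1))))
step 6: [delta@0] (if true then ((((let w = true in 8) + (if false then 4 else 2)) - ((if true then 8 else 7) + (3 - 8))) < (let p = (\q.(7 + q)) in (if ((\r.false) 0) then (6 * 8) else (8 - 2)))) else (let s = (let t = ((\a.7) (let b = true in (\c.b))) in (\d.((\e.true) 8))) in (3 == (9 + 1))))
step 7: [if@root] ((((let w = true in 8) + (if false then 4 else 2)) - ((if true then 8 else 7) + (3 - 8))) < (let p = (\q.(7 + q)) in (if ((\r.false) 0) then (6 * 8) else (8 - 2))))
step 8: [let@0.0.0] (((8 + (if false then 4 else 2)) - ((if true then 8 else 7) + (3 - 8))) < (let p = (\q.(7 + q)) in (if ((\r.false) 0) then (6 * 8) else (8 - 2))))
step 9: [if@0.0.1] (((8 + 2) - ((if true then 8 else 7) + (3 - 8))) < (let p = (\q.(7 + q)) in (if ((\r.false) 0) then (6 * 8) else (8 - 2))))
step 10: [delta@0.0] ((10 - ((if true then 8 else 7) + (3 - 8))) < (let p = (\q.(7 + q)) in (if ((\r.false) 0) then (6 * 8) else (8 - 2))))
step 11: [if@0.1.0] ((10 - (8 + (3 - 8))) < (let p = (\q.(7 + q)) in (if ((\r.false) 0) then (6 * 8) else (8 - 2))))
step 12: [delta@0.1.1] ((10 - (8 + -5)) < (let p = (\q.(7 + q)) in (if ((\r.false) 0) then (6 * 8) else (8 - 2))))
step 13: [delta@0.1] ((10 - 3) < (let p = (\q.(7 + q)) in (if ((\r.false) 0) then (6 * 8) else (8 - 2))))
step 14: [delta@0] (7 < (let p = (\q.(7 + q)) in (if ((\r.false) 0) then (6 * 8) else (8 - 2))))
step 15: [let@1] (7 < (if ((\r.false) 0) then (6 * 8) else (8 - 2)))
step 16: [beta@1.0] (7 < (if false then (6 * 8) else (8 - 2)))
step 17: [if@1] (7 < (8 - 2))
step 18: [delta@1] (7 < 6)
step 19: [delta@root] false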